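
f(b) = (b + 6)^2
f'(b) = 2*b + 12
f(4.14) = 102.82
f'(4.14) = 20.28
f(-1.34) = 21.72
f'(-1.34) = 9.32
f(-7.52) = 2.31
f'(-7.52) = -3.04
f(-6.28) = 0.08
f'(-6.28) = -0.56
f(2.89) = 79.03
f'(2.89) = 17.78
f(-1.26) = 22.47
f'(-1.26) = 9.48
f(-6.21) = 0.04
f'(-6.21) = -0.42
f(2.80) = 77.44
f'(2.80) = 17.60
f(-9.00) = 9.00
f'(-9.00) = -6.00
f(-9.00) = 9.00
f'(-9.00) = -6.00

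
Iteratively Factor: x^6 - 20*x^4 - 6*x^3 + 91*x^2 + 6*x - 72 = (x + 3)*(x^5 - 3*x^4 - 11*x^3 + 27*x^2 + 10*x - 24) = (x - 4)*(x + 3)*(x^4 + x^3 - 7*x^2 - x + 6) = (x - 4)*(x + 1)*(x + 3)*(x^3 - 7*x + 6) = (x - 4)*(x - 2)*(x + 1)*(x + 3)*(x^2 + 2*x - 3) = (x - 4)*(x - 2)*(x - 1)*(x + 1)*(x + 3)*(x + 3)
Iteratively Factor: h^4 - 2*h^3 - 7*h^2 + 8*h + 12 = (h + 1)*(h^3 - 3*h^2 - 4*h + 12) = (h - 2)*(h + 1)*(h^2 - h - 6) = (h - 3)*(h - 2)*(h + 1)*(h + 2)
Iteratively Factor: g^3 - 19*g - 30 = (g + 2)*(g^2 - 2*g - 15) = (g - 5)*(g + 2)*(g + 3)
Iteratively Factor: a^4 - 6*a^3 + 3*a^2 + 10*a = (a)*(a^3 - 6*a^2 + 3*a + 10) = a*(a - 5)*(a^2 - a - 2) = a*(a - 5)*(a + 1)*(a - 2)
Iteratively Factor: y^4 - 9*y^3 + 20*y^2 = (y - 4)*(y^3 - 5*y^2) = y*(y - 4)*(y^2 - 5*y) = y^2*(y - 4)*(y - 5)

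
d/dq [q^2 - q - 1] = 2*q - 1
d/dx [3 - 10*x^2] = -20*x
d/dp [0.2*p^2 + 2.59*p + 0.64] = 0.4*p + 2.59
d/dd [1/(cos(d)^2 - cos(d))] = (-sin(d)/cos(d)^2 + 2*tan(d))/(cos(d) - 1)^2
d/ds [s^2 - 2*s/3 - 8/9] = 2*s - 2/3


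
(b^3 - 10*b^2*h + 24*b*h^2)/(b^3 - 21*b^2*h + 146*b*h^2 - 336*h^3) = b*(b - 4*h)/(b^2 - 15*b*h + 56*h^2)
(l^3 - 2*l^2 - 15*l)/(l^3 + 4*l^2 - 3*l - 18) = l*(l - 5)/(l^2 + l - 6)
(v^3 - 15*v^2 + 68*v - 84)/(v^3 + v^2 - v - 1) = (v^3 - 15*v^2 + 68*v - 84)/(v^3 + v^2 - v - 1)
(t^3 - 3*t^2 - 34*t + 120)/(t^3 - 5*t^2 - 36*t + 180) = (t - 4)/(t - 6)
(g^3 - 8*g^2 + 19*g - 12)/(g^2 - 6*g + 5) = (g^2 - 7*g + 12)/(g - 5)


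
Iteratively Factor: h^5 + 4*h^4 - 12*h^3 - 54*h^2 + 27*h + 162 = (h + 3)*(h^4 + h^3 - 15*h^2 - 9*h + 54) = (h + 3)^2*(h^3 - 2*h^2 - 9*h + 18) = (h - 2)*(h + 3)^2*(h^2 - 9) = (h - 3)*(h - 2)*(h + 3)^2*(h + 3)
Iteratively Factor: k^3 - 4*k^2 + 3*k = (k - 3)*(k^2 - k) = k*(k - 3)*(k - 1)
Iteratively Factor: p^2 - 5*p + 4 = (p - 1)*(p - 4)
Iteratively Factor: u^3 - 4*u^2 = (u)*(u^2 - 4*u) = u^2*(u - 4)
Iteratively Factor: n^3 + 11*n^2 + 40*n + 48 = (n + 4)*(n^2 + 7*n + 12) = (n + 3)*(n + 4)*(n + 4)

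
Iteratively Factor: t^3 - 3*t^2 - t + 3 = (t - 3)*(t^2 - 1) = (t - 3)*(t + 1)*(t - 1)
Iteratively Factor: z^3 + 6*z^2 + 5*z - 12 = (z + 3)*(z^2 + 3*z - 4) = (z + 3)*(z + 4)*(z - 1)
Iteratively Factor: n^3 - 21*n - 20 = (n + 1)*(n^2 - n - 20) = (n + 1)*(n + 4)*(n - 5)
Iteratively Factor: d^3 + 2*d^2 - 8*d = (d - 2)*(d^2 + 4*d) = (d - 2)*(d + 4)*(d)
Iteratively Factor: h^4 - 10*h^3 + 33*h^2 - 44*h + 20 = (h - 1)*(h^3 - 9*h^2 + 24*h - 20) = (h - 2)*(h - 1)*(h^2 - 7*h + 10) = (h - 5)*(h - 2)*(h - 1)*(h - 2)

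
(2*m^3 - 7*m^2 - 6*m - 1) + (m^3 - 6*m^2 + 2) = 3*m^3 - 13*m^2 - 6*m + 1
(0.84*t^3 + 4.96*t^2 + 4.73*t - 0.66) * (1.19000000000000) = 0.9996*t^3 + 5.9024*t^2 + 5.6287*t - 0.7854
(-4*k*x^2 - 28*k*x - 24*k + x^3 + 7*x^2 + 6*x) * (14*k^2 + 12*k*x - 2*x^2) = -56*k^3*x^2 - 392*k^3*x - 336*k^3 - 34*k^2*x^3 - 238*k^2*x^2 - 204*k^2*x + 20*k*x^4 + 140*k*x^3 + 120*k*x^2 - 2*x^5 - 14*x^4 - 12*x^3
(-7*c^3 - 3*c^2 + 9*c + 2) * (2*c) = -14*c^4 - 6*c^3 + 18*c^2 + 4*c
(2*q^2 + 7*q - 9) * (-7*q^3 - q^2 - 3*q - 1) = -14*q^5 - 51*q^4 + 50*q^3 - 14*q^2 + 20*q + 9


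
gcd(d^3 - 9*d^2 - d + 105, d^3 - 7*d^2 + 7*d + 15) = d - 5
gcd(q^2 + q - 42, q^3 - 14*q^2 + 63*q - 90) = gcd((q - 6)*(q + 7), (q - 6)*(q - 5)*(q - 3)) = q - 6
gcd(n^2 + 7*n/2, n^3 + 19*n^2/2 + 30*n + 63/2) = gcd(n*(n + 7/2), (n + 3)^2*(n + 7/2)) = n + 7/2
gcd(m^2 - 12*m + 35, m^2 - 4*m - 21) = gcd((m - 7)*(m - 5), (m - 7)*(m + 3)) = m - 7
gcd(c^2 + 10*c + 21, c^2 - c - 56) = c + 7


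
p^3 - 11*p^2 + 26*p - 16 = (p - 8)*(p - 2)*(p - 1)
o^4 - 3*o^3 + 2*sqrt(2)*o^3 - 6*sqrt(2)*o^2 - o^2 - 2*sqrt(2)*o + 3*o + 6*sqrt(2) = (o - 3)*(o - 1)*(o + 1)*(o + 2*sqrt(2))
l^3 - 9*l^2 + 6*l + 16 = (l - 8)*(l - 2)*(l + 1)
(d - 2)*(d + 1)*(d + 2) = d^3 + d^2 - 4*d - 4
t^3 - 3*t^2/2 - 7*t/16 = t*(t - 7/4)*(t + 1/4)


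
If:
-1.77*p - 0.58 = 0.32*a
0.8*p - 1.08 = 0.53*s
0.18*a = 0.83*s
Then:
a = -5.17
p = 0.61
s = -1.12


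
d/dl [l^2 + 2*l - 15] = 2*l + 2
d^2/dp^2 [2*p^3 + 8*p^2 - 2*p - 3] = 12*p + 16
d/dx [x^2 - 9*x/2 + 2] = 2*x - 9/2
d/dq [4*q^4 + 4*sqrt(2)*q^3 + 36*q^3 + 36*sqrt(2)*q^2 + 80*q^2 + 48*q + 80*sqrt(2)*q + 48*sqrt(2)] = 16*q^3 + 12*sqrt(2)*q^2 + 108*q^2 + 72*sqrt(2)*q + 160*q + 48 + 80*sqrt(2)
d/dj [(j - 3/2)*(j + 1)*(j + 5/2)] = 3*j^2 + 4*j - 11/4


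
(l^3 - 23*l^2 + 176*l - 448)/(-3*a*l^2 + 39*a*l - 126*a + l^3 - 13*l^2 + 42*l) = (-l^2 + 16*l - 64)/(3*a*l - 18*a - l^2 + 6*l)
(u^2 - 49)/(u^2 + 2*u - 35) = (u - 7)/(u - 5)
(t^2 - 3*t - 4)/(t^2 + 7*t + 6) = (t - 4)/(t + 6)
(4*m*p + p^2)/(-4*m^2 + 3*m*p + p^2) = p/(-m + p)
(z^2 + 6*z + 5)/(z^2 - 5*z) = (z^2 + 6*z + 5)/(z*(z - 5))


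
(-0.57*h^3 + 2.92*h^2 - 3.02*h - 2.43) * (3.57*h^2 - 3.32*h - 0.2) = -2.0349*h^5 + 12.3168*h^4 - 20.3618*h^3 + 0.767299999999999*h^2 + 8.6716*h + 0.486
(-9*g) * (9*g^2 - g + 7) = -81*g^3 + 9*g^2 - 63*g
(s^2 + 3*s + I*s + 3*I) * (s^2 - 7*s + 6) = s^4 - 4*s^3 + I*s^3 - 15*s^2 - 4*I*s^2 + 18*s - 15*I*s + 18*I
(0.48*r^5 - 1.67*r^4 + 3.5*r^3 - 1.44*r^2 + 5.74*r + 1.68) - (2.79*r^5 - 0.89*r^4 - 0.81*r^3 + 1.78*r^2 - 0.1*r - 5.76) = -2.31*r^5 - 0.78*r^4 + 4.31*r^3 - 3.22*r^2 + 5.84*r + 7.44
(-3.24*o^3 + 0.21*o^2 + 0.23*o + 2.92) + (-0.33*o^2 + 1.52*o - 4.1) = -3.24*o^3 - 0.12*o^2 + 1.75*o - 1.18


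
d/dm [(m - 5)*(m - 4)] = 2*m - 9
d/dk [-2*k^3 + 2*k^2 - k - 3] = -6*k^2 + 4*k - 1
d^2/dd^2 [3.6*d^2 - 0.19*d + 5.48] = 7.20000000000000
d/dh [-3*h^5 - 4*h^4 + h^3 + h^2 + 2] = h*(-15*h^3 - 16*h^2 + 3*h + 2)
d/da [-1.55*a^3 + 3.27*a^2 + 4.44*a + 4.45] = -4.65*a^2 + 6.54*a + 4.44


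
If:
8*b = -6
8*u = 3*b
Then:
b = -3/4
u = -9/32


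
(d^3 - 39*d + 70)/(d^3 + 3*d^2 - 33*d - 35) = (d - 2)/(d + 1)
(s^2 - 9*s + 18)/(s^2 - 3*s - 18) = (s - 3)/(s + 3)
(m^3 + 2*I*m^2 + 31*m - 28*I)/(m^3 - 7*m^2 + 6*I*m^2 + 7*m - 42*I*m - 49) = (m - 4*I)/(m - 7)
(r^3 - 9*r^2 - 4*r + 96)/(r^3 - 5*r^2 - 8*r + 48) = (r - 8)/(r - 4)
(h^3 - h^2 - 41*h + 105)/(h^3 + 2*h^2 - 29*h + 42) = (h - 5)/(h - 2)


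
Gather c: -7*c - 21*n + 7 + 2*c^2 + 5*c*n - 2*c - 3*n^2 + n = 2*c^2 + c*(5*n - 9) - 3*n^2 - 20*n + 7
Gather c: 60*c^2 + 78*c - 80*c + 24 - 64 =60*c^2 - 2*c - 40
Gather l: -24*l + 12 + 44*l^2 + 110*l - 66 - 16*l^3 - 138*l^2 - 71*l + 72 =-16*l^3 - 94*l^2 + 15*l + 18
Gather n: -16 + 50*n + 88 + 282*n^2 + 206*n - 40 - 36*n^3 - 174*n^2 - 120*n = -36*n^3 + 108*n^2 + 136*n + 32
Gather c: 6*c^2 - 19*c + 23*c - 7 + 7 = 6*c^2 + 4*c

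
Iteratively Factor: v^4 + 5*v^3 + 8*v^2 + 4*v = (v + 2)*(v^3 + 3*v^2 + 2*v) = (v + 2)^2*(v^2 + v) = (v + 1)*(v + 2)^2*(v)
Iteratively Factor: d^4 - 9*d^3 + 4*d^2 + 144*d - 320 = (d - 4)*(d^3 - 5*d^2 - 16*d + 80) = (d - 5)*(d - 4)*(d^2 - 16) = (d - 5)*(d - 4)*(d + 4)*(d - 4)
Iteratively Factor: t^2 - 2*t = (t - 2)*(t)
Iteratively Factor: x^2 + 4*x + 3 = (x + 3)*(x + 1)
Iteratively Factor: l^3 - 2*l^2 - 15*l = (l + 3)*(l^2 - 5*l) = l*(l + 3)*(l - 5)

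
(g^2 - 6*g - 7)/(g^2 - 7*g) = (g + 1)/g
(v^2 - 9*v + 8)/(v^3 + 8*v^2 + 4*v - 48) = (v^2 - 9*v + 8)/(v^3 + 8*v^2 + 4*v - 48)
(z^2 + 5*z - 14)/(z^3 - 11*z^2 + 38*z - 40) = (z + 7)/(z^2 - 9*z + 20)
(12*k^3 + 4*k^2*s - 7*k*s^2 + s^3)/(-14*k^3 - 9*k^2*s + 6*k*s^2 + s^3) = (-6*k + s)/(7*k + s)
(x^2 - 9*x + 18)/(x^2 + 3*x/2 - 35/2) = 2*(x^2 - 9*x + 18)/(2*x^2 + 3*x - 35)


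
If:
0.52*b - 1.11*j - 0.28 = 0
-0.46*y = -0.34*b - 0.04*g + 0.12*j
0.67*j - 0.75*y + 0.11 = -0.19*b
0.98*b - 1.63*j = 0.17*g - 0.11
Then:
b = -7.37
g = -6.32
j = -3.70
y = -5.03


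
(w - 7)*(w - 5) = w^2 - 12*w + 35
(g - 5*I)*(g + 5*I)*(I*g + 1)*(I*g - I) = -g^4 + g^3 + I*g^3 - 25*g^2 - I*g^2 + 25*g + 25*I*g - 25*I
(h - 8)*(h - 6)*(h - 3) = h^3 - 17*h^2 + 90*h - 144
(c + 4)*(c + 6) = c^2 + 10*c + 24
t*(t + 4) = t^2 + 4*t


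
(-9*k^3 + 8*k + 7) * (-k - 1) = 9*k^4 + 9*k^3 - 8*k^2 - 15*k - 7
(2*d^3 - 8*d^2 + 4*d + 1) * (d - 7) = 2*d^4 - 22*d^3 + 60*d^2 - 27*d - 7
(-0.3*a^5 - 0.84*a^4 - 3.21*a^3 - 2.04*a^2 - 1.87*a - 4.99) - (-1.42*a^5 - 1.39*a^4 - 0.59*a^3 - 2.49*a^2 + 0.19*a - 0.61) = 1.12*a^5 + 0.55*a^4 - 2.62*a^3 + 0.45*a^2 - 2.06*a - 4.38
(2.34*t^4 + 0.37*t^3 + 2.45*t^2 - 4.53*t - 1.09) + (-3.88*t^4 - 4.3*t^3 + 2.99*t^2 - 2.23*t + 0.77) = -1.54*t^4 - 3.93*t^3 + 5.44*t^2 - 6.76*t - 0.32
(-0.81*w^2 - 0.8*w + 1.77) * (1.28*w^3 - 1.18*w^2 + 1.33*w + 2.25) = -1.0368*w^5 - 0.0682*w^4 + 2.1323*w^3 - 4.9751*w^2 + 0.5541*w + 3.9825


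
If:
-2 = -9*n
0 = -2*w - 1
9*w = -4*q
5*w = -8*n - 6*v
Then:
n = 2/9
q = 9/8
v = 13/108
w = -1/2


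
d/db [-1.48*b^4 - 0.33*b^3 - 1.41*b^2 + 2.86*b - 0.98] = -5.92*b^3 - 0.99*b^2 - 2.82*b + 2.86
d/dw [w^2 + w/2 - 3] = 2*w + 1/2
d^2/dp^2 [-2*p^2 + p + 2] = -4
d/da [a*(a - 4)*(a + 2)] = 3*a^2 - 4*a - 8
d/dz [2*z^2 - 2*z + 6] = 4*z - 2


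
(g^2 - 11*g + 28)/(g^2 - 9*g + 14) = (g - 4)/(g - 2)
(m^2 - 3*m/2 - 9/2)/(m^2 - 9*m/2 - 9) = (m - 3)/(m - 6)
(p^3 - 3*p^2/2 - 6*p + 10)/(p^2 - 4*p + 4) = p + 5/2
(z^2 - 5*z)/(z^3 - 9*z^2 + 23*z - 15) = z/(z^2 - 4*z + 3)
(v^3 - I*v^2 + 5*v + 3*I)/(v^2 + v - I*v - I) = (v^3 - I*v^2 + 5*v + 3*I)/(v^2 + v - I*v - I)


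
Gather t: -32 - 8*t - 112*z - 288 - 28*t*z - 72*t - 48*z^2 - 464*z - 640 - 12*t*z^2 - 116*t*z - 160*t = t*(-12*z^2 - 144*z - 240) - 48*z^2 - 576*z - 960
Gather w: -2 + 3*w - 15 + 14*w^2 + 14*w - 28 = 14*w^2 + 17*w - 45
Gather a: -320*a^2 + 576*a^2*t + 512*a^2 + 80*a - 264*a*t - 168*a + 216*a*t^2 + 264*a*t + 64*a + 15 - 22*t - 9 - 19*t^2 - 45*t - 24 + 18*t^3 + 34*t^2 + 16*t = a^2*(576*t + 192) + a*(216*t^2 - 24) + 18*t^3 + 15*t^2 - 51*t - 18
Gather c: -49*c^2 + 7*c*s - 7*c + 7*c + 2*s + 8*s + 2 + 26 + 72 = -49*c^2 + 7*c*s + 10*s + 100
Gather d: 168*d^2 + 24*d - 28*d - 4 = 168*d^2 - 4*d - 4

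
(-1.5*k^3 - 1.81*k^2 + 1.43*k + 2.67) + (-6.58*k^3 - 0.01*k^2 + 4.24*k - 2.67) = -8.08*k^3 - 1.82*k^2 + 5.67*k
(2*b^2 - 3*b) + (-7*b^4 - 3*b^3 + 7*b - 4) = -7*b^4 - 3*b^3 + 2*b^2 + 4*b - 4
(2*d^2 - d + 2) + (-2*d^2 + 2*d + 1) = d + 3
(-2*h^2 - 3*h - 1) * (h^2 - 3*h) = -2*h^4 + 3*h^3 + 8*h^2 + 3*h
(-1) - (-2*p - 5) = 2*p + 4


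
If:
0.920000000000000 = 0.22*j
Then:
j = 4.18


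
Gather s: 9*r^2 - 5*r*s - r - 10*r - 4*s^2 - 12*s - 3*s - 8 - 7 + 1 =9*r^2 - 11*r - 4*s^2 + s*(-5*r - 15) - 14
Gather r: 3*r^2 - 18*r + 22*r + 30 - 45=3*r^2 + 4*r - 15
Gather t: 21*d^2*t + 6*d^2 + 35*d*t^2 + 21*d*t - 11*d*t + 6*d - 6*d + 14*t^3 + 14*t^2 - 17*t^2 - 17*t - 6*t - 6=6*d^2 + 14*t^3 + t^2*(35*d - 3) + t*(21*d^2 + 10*d - 23) - 6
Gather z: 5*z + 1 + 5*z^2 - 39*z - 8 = 5*z^2 - 34*z - 7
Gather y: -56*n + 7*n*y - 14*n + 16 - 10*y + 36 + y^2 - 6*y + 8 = -70*n + y^2 + y*(7*n - 16) + 60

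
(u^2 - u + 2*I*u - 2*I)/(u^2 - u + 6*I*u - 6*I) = (u + 2*I)/(u + 6*I)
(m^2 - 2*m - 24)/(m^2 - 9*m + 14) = (m^2 - 2*m - 24)/(m^2 - 9*m + 14)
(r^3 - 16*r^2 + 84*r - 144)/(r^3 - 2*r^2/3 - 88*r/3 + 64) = 3*(r^2 - 12*r + 36)/(3*r^2 + 10*r - 48)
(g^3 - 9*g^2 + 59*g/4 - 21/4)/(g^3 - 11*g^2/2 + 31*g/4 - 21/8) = 2*(g - 7)/(2*g - 7)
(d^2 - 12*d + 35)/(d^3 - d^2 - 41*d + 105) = (d - 7)/(d^2 + 4*d - 21)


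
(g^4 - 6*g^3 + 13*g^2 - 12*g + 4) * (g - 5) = g^5 - 11*g^4 + 43*g^3 - 77*g^2 + 64*g - 20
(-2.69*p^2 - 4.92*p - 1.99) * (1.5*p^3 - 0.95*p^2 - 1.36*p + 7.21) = -4.035*p^5 - 4.8245*p^4 + 5.3474*p^3 - 10.8132*p^2 - 32.7668*p - 14.3479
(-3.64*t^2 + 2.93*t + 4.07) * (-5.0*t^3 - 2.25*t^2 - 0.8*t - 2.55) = 18.2*t^5 - 6.46*t^4 - 24.0305*t^3 - 2.2195*t^2 - 10.7275*t - 10.3785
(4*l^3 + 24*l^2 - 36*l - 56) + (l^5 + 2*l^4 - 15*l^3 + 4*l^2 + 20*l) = l^5 + 2*l^4 - 11*l^3 + 28*l^2 - 16*l - 56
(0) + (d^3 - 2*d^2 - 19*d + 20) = d^3 - 2*d^2 - 19*d + 20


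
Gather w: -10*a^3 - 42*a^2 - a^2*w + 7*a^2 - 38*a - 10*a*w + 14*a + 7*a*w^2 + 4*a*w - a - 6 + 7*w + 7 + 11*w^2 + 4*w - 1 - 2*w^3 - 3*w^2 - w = -10*a^3 - 35*a^2 - 25*a - 2*w^3 + w^2*(7*a + 8) + w*(-a^2 - 6*a + 10)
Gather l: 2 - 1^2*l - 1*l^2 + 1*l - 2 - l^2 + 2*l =-2*l^2 + 2*l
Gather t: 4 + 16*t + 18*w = 16*t + 18*w + 4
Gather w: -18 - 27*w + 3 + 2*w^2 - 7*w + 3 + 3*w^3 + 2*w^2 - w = 3*w^3 + 4*w^2 - 35*w - 12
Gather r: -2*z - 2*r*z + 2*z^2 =-2*r*z + 2*z^2 - 2*z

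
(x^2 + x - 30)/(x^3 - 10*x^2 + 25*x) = (x + 6)/(x*(x - 5))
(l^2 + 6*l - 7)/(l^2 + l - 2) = (l + 7)/(l + 2)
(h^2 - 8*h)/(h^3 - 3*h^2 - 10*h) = (8 - h)/(-h^2 + 3*h + 10)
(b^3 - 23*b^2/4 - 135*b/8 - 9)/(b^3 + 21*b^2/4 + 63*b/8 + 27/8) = (b - 8)/(b + 3)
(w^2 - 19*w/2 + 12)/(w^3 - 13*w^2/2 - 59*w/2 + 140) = (2*w - 3)/(2*w^2 + 3*w - 35)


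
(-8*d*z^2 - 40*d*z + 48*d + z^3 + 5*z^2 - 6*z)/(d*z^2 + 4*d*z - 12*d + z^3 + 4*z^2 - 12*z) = (-8*d*z + 8*d + z^2 - z)/(d*z - 2*d + z^2 - 2*z)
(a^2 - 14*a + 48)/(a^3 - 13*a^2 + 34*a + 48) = 1/(a + 1)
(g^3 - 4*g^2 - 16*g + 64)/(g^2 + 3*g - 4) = (g^2 - 8*g + 16)/(g - 1)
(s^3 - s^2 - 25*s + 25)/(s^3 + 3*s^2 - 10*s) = (s^2 - 6*s + 5)/(s*(s - 2))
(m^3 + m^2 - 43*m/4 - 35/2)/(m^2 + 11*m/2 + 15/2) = (m^2 - 3*m/2 - 7)/(m + 3)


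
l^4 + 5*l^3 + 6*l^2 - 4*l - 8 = (l - 1)*(l + 2)^3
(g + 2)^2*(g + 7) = g^3 + 11*g^2 + 32*g + 28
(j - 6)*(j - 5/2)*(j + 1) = j^3 - 15*j^2/2 + 13*j/2 + 15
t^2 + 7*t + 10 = (t + 2)*(t + 5)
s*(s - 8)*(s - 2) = s^3 - 10*s^2 + 16*s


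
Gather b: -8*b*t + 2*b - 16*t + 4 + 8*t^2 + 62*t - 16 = b*(2 - 8*t) + 8*t^2 + 46*t - 12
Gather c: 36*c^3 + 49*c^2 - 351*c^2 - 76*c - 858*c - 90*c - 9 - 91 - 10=36*c^3 - 302*c^2 - 1024*c - 110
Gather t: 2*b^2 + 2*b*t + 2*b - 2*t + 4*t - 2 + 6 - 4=2*b^2 + 2*b + t*(2*b + 2)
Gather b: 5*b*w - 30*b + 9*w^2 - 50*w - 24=b*(5*w - 30) + 9*w^2 - 50*w - 24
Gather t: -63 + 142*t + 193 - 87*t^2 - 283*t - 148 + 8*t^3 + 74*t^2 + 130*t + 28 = 8*t^3 - 13*t^2 - 11*t + 10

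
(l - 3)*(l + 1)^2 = l^3 - l^2 - 5*l - 3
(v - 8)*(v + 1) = v^2 - 7*v - 8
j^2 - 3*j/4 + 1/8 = (j - 1/2)*(j - 1/4)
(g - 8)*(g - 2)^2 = g^3 - 12*g^2 + 36*g - 32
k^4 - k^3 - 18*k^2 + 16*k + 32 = (k - 4)*(k - 2)*(k + 1)*(k + 4)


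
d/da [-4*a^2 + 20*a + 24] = 20 - 8*a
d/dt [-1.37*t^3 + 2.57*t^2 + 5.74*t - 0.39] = -4.11*t^2 + 5.14*t + 5.74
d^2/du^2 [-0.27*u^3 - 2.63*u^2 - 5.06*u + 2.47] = -1.62*u - 5.26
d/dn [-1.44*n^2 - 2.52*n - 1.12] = -2.88*n - 2.52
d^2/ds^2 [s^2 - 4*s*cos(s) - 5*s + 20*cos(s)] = 4*s*cos(s) + 8*sin(s) - 20*cos(s) + 2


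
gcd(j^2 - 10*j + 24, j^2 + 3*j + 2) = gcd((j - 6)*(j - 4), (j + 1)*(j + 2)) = 1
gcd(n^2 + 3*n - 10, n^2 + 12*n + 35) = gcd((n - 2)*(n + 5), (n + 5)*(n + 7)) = n + 5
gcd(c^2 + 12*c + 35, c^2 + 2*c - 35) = c + 7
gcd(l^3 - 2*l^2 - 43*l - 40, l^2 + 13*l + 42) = 1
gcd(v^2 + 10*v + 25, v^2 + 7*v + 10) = v + 5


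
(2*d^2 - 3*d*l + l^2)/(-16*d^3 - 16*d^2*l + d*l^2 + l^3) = (-2*d^2 + 3*d*l - l^2)/(16*d^3 + 16*d^2*l - d*l^2 - l^3)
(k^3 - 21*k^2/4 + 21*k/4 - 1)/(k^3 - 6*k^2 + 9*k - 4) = (k - 1/4)/(k - 1)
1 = 1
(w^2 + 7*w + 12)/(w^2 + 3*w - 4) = (w + 3)/(w - 1)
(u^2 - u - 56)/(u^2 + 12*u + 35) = (u - 8)/(u + 5)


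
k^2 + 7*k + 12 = (k + 3)*(k + 4)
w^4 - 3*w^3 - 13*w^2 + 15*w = w*(w - 5)*(w - 1)*(w + 3)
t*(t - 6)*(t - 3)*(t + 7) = t^4 - 2*t^3 - 45*t^2 + 126*t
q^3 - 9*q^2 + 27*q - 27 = (q - 3)^3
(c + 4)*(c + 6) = c^2 + 10*c + 24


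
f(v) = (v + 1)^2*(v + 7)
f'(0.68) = 28.63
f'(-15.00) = 420.00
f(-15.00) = -1568.00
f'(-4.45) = -5.69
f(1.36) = 46.56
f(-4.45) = 30.35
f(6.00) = 637.00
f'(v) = (v + 1)^2 + (v + 7)*(2*v + 2)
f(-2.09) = 5.83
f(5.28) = 484.30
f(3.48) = 210.34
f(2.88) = 148.74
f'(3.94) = 132.49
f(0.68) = 21.68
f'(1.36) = 45.03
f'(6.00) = 231.00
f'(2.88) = 91.72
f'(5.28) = 193.68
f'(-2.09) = -9.52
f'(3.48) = 113.97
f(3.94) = 266.98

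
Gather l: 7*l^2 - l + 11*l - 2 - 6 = 7*l^2 + 10*l - 8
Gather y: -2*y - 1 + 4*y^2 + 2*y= 4*y^2 - 1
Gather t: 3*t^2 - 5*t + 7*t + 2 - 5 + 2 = 3*t^2 + 2*t - 1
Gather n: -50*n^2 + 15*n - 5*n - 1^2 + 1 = -50*n^2 + 10*n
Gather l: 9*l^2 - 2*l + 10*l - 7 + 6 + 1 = 9*l^2 + 8*l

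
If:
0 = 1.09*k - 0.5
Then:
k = 0.46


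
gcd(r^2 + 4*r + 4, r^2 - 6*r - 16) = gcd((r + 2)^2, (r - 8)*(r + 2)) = r + 2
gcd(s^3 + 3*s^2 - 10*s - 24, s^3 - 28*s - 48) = s^2 + 6*s + 8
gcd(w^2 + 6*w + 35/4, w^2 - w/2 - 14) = w + 7/2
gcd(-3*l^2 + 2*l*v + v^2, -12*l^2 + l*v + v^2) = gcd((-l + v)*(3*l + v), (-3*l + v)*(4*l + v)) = 1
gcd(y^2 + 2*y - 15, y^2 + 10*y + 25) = y + 5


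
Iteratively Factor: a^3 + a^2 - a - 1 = (a - 1)*(a^2 + 2*a + 1) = (a - 1)*(a + 1)*(a + 1)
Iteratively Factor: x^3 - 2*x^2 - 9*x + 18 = (x - 2)*(x^2 - 9) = (x - 2)*(x + 3)*(x - 3)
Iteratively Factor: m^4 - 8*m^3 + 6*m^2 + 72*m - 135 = (m - 3)*(m^3 - 5*m^2 - 9*m + 45) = (m - 5)*(m - 3)*(m^2 - 9) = (m - 5)*(m - 3)*(m + 3)*(m - 3)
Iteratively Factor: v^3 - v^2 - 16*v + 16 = (v - 1)*(v^2 - 16) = (v - 4)*(v - 1)*(v + 4)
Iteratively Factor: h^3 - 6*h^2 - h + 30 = (h - 5)*(h^2 - h - 6) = (h - 5)*(h + 2)*(h - 3)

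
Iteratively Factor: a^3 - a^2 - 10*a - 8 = (a + 1)*(a^2 - 2*a - 8) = (a + 1)*(a + 2)*(a - 4)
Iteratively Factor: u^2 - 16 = (u - 4)*(u + 4)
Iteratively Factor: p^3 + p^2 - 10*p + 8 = (p + 4)*(p^2 - 3*p + 2) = (p - 1)*(p + 4)*(p - 2)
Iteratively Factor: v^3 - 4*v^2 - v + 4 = (v - 1)*(v^2 - 3*v - 4) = (v - 1)*(v + 1)*(v - 4)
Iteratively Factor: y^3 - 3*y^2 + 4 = (y - 2)*(y^2 - y - 2) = (y - 2)*(y + 1)*(y - 2)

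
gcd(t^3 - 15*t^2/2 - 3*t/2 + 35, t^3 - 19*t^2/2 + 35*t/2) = t^2 - 19*t/2 + 35/2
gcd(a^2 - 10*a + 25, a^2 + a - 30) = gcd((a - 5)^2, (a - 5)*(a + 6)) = a - 5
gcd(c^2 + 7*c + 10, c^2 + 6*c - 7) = 1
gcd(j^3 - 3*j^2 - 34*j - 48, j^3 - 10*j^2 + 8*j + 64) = j^2 - 6*j - 16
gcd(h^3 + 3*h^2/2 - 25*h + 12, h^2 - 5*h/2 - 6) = h - 4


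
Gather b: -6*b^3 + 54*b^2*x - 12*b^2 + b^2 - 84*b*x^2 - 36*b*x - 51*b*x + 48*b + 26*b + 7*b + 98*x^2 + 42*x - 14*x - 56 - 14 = -6*b^3 + b^2*(54*x - 11) + b*(-84*x^2 - 87*x + 81) + 98*x^2 + 28*x - 70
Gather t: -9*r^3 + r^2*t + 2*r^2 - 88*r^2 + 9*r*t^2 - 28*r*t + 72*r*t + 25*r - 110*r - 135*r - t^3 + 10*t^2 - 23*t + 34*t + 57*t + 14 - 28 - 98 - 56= -9*r^3 - 86*r^2 - 220*r - t^3 + t^2*(9*r + 10) + t*(r^2 + 44*r + 68) - 168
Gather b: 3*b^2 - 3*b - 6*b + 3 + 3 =3*b^2 - 9*b + 6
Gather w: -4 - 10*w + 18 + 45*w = 35*w + 14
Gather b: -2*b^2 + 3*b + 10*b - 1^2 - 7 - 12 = -2*b^2 + 13*b - 20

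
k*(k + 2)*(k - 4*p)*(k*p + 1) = k^4*p - 4*k^3*p^2 + 2*k^3*p + k^3 - 8*k^2*p^2 - 4*k^2*p + 2*k^2 - 8*k*p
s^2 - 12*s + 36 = (s - 6)^2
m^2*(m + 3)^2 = m^4 + 6*m^3 + 9*m^2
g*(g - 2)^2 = g^3 - 4*g^2 + 4*g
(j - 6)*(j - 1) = j^2 - 7*j + 6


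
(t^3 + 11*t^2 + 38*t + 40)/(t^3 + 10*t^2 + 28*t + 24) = (t^2 + 9*t + 20)/(t^2 + 8*t + 12)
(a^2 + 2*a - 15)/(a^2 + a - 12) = (a + 5)/(a + 4)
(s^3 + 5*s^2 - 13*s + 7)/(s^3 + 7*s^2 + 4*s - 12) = (s^2 + 6*s - 7)/(s^2 + 8*s + 12)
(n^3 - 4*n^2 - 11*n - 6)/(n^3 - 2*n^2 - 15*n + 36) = (n^3 - 4*n^2 - 11*n - 6)/(n^3 - 2*n^2 - 15*n + 36)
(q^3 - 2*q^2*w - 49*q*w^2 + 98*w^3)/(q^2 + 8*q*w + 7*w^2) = (q^2 - 9*q*w + 14*w^2)/(q + w)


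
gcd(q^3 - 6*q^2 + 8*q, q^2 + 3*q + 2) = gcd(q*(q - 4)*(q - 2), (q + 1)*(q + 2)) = 1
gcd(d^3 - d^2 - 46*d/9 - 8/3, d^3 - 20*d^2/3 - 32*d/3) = d + 4/3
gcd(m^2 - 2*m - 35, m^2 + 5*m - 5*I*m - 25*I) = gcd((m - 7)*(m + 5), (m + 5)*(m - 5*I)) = m + 5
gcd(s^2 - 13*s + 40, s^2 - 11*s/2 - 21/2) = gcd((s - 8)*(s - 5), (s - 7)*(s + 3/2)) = 1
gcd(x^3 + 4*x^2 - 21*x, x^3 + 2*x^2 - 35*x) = x^2 + 7*x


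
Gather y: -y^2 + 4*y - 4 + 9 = -y^2 + 4*y + 5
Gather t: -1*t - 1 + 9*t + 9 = 8*t + 8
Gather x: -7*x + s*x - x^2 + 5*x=-x^2 + x*(s - 2)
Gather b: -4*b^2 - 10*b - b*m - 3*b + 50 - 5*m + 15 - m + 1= -4*b^2 + b*(-m - 13) - 6*m + 66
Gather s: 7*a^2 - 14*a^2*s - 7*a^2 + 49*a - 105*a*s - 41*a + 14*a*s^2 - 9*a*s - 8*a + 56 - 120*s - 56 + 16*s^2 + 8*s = s^2*(14*a + 16) + s*(-14*a^2 - 114*a - 112)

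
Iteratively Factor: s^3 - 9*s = (s - 3)*(s^2 + 3*s) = (s - 3)*(s + 3)*(s)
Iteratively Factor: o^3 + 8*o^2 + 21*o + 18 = (o + 3)*(o^2 + 5*o + 6) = (o + 2)*(o + 3)*(o + 3)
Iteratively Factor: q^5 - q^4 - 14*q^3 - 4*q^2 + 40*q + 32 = (q + 2)*(q^4 - 3*q^3 - 8*q^2 + 12*q + 16) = (q - 4)*(q + 2)*(q^3 + q^2 - 4*q - 4) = (q - 4)*(q + 2)^2*(q^2 - q - 2) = (q - 4)*(q - 2)*(q + 2)^2*(q + 1)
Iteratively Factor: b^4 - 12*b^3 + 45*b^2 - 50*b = (b - 2)*(b^3 - 10*b^2 + 25*b) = (b - 5)*(b - 2)*(b^2 - 5*b) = (b - 5)^2*(b - 2)*(b)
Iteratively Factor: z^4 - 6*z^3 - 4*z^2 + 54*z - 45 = (z - 5)*(z^3 - z^2 - 9*z + 9) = (z - 5)*(z - 3)*(z^2 + 2*z - 3) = (z - 5)*(z - 3)*(z - 1)*(z + 3)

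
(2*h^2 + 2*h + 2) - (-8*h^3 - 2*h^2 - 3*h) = 8*h^3 + 4*h^2 + 5*h + 2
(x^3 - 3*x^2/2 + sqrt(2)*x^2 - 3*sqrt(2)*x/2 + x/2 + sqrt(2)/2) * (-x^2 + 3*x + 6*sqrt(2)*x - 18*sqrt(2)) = -x^5 + 9*x^4/2 + 5*sqrt(2)*x^4 - 45*sqrt(2)*x^3/2 + 7*x^3 - 105*x^2/2 + 25*sqrt(2)*x^2 - 15*sqrt(2)*x/2 + 60*x - 18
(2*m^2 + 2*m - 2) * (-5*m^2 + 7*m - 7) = -10*m^4 + 4*m^3 + 10*m^2 - 28*m + 14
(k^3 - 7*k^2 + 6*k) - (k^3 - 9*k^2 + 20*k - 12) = 2*k^2 - 14*k + 12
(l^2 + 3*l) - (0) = l^2 + 3*l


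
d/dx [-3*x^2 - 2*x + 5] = -6*x - 2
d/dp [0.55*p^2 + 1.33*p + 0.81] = 1.1*p + 1.33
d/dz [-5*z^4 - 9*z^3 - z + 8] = -20*z^3 - 27*z^2 - 1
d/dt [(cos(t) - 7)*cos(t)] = (7 - 2*cos(t))*sin(t)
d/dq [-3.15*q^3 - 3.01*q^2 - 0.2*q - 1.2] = -9.45*q^2 - 6.02*q - 0.2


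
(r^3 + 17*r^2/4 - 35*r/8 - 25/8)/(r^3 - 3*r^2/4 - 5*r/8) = (r + 5)/r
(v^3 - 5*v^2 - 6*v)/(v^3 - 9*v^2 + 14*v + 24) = v/(v - 4)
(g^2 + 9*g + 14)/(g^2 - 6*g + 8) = (g^2 + 9*g + 14)/(g^2 - 6*g + 8)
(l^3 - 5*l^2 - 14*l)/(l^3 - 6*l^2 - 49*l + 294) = l*(l + 2)/(l^2 + l - 42)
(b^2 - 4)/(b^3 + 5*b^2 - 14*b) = (b + 2)/(b*(b + 7))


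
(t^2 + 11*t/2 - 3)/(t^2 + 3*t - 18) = (t - 1/2)/(t - 3)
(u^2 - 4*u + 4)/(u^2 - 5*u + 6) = (u - 2)/(u - 3)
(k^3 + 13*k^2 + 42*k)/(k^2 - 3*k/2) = 2*(k^2 + 13*k + 42)/(2*k - 3)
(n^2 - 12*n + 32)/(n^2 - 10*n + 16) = (n - 4)/(n - 2)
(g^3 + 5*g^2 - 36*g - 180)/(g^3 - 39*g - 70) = (g^2 - 36)/(g^2 - 5*g - 14)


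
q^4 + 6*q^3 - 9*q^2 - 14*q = q*(q - 2)*(q + 1)*(q + 7)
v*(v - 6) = v^2 - 6*v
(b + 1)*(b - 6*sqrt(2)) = b^2 - 6*sqrt(2)*b + b - 6*sqrt(2)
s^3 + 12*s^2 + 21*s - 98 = (s - 2)*(s + 7)^2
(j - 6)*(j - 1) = j^2 - 7*j + 6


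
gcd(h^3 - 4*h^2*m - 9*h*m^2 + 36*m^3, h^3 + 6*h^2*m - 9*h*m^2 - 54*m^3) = h^2 - 9*m^2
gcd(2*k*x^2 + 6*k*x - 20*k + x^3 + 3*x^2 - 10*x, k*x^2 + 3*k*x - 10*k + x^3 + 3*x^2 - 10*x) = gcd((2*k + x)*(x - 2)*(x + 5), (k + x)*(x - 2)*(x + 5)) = x^2 + 3*x - 10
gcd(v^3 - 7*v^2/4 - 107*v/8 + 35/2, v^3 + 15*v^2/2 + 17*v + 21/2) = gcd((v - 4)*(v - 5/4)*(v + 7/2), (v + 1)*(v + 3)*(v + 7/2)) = v + 7/2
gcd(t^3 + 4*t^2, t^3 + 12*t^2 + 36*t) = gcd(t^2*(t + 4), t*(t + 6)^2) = t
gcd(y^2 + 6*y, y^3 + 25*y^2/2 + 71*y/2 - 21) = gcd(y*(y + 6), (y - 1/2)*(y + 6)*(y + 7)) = y + 6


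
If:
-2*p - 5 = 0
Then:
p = -5/2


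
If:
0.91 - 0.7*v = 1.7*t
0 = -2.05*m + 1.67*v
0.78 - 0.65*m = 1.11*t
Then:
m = 2.09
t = -0.52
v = 2.56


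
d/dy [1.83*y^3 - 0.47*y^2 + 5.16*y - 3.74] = 5.49*y^2 - 0.94*y + 5.16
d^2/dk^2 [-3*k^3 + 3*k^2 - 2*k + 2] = 6 - 18*k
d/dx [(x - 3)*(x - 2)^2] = (x - 2)*(3*x - 8)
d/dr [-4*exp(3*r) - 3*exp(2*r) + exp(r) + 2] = (-12*exp(2*r) - 6*exp(r) + 1)*exp(r)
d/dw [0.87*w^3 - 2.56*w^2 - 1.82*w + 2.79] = 2.61*w^2 - 5.12*w - 1.82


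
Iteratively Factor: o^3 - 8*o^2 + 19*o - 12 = (o - 4)*(o^2 - 4*o + 3) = (o - 4)*(o - 3)*(o - 1)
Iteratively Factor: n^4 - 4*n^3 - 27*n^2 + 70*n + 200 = (n + 2)*(n^3 - 6*n^2 - 15*n + 100) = (n + 2)*(n + 4)*(n^2 - 10*n + 25) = (n - 5)*(n + 2)*(n + 4)*(n - 5)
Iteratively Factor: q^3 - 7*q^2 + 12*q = (q - 3)*(q^2 - 4*q) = (q - 4)*(q - 3)*(q)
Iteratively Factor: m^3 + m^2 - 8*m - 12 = (m + 2)*(m^2 - m - 6) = (m - 3)*(m + 2)*(m + 2)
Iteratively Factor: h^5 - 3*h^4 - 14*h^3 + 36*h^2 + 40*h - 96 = (h + 3)*(h^4 - 6*h^3 + 4*h^2 + 24*h - 32) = (h + 2)*(h + 3)*(h^3 - 8*h^2 + 20*h - 16) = (h - 4)*(h + 2)*(h + 3)*(h^2 - 4*h + 4) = (h - 4)*(h - 2)*(h + 2)*(h + 3)*(h - 2)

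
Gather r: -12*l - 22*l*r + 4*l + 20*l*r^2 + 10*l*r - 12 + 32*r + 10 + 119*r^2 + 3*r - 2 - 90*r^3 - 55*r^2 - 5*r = -8*l - 90*r^3 + r^2*(20*l + 64) + r*(30 - 12*l) - 4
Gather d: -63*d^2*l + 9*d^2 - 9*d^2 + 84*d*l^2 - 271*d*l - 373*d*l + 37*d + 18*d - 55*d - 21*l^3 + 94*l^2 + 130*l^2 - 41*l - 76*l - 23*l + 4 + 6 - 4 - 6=-63*d^2*l + d*(84*l^2 - 644*l) - 21*l^3 + 224*l^2 - 140*l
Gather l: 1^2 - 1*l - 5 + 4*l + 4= 3*l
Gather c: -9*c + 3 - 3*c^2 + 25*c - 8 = -3*c^2 + 16*c - 5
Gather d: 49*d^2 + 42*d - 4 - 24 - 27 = 49*d^2 + 42*d - 55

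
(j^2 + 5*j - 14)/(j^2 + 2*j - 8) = (j + 7)/(j + 4)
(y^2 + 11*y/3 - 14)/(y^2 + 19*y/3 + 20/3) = (3*y^2 + 11*y - 42)/(3*y^2 + 19*y + 20)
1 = 1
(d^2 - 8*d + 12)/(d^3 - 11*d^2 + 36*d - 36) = 1/(d - 3)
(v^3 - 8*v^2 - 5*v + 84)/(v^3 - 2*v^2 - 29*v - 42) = (v - 4)/(v + 2)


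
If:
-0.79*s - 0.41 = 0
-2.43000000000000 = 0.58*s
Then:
No Solution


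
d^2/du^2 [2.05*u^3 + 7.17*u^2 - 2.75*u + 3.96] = 12.3*u + 14.34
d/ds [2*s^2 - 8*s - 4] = 4*s - 8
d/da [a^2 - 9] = 2*a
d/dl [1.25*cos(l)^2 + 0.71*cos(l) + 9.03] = -(2.5*cos(l) + 0.71)*sin(l)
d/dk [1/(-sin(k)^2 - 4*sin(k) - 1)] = 2*(sin(k) + 2)*cos(k)/(sin(k)^2 + 4*sin(k) + 1)^2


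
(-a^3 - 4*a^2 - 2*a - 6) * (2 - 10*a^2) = 10*a^5 + 40*a^4 + 18*a^3 + 52*a^2 - 4*a - 12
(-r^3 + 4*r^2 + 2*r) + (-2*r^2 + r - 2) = -r^3 + 2*r^2 + 3*r - 2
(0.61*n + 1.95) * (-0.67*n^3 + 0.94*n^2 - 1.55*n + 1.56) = -0.4087*n^4 - 0.7331*n^3 + 0.8875*n^2 - 2.0709*n + 3.042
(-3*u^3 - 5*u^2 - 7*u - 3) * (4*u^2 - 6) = -12*u^5 - 20*u^4 - 10*u^3 + 18*u^2 + 42*u + 18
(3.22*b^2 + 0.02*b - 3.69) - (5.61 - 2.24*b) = 3.22*b^2 + 2.26*b - 9.3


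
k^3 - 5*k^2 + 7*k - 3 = (k - 3)*(k - 1)^2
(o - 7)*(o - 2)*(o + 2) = o^3 - 7*o^2 - 4*o + 28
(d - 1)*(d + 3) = d^2 + 2*d - 3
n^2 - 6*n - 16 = (n - 8)*(n + 2)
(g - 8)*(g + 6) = g^2 - 2*g - 48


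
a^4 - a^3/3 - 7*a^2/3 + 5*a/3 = a*(a - 1)^2*(a + 5/3)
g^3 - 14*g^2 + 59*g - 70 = (g - 7)*(g - 5)*(g - 2)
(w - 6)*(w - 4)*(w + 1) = w^3 - 9*w^2 + 14*w + 24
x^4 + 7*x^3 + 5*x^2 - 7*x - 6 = (x - 1)*(x + 1)^2*(x + 6)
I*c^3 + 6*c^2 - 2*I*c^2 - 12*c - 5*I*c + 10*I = (c - 2)*(c - 5*I)*(I*c + 1)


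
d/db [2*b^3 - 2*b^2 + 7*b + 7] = 6*b^2 - 4*b + 7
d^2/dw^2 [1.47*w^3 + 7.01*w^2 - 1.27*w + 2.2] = 8.82*w + 14.02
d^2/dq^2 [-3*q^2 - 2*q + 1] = -6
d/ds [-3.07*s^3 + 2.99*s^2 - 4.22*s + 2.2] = -9.21*s^2 + 5.98*s - 4.22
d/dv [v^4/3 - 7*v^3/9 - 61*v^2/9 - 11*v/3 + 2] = 4*v^3/3 - 7*v^2/3 - 122*v/9 - 11/3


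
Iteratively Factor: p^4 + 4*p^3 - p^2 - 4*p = (p + 1)*(p^3 + 3*p^2 - 4*p) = p*(p + 1)*(p^2 + 3*p - 4) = p*(p + 1)*(p + 4)*(p - 1)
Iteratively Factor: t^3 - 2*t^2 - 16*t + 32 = (t - 4)*(t^2 + 2*t - 8) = (t - 4)*(t + 4)*(t - 2)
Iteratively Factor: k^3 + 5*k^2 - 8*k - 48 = (k + 4)*(k^2 + k - 12) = (k + 4)^2*(k - 3)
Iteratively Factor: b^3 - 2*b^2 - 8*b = (b + 2)*(b^2 - 4*b) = b*(b + 2)*(b - 4)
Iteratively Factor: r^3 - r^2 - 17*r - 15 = (r + 3)*(r^2 - 4*r - 5) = (r + 1)*(r + 3)*(r - 5)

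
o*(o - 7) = o^2 - 7*o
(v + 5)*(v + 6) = v^2 + 11*v + 30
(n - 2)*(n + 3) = n^2 + n - 6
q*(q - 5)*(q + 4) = q^3 - q^2 - 20*q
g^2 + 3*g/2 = g*(g + 3/2)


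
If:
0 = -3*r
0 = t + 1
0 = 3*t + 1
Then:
No Solution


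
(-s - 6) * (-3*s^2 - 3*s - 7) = 3*s^3 + 21*s^2 + 25*s + 42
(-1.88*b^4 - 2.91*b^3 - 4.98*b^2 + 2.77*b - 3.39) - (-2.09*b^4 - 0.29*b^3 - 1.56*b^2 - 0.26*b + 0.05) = 0.21*b^4 - 2.62*b^3 - 3.42*b^2 + 3.03*b - 3.44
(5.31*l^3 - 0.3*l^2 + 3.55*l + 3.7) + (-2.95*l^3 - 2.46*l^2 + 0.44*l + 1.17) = 2.36*l^3 - 2.76*l^2 + 3.99*l + 4.87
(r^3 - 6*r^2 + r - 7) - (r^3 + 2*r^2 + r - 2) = -8*r^2 - 5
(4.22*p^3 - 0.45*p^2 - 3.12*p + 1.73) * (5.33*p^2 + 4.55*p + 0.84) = 22.4926*p^5 + 16.8025*p^4 - 15.1323*p^3 - 5.3531*p^2 + 5.2507*p + 1.4532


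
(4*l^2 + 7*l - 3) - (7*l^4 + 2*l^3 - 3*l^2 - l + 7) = -7*l^4 - 2*l^3 + 7*l^2 + 8*l - 10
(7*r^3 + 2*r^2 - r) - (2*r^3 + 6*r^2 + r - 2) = 5*r^3 - 4*r^2 - 2*r + 2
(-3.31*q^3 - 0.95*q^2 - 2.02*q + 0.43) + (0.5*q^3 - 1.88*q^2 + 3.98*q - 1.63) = -2.81*q^3 - 2.83*q^2 + 1.96*q - 1.2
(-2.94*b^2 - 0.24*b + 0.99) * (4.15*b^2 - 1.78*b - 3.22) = -12.201*b^4 + 4.2372*b^3 + 14.0025*b^2 - 0.9894*b - 3.1878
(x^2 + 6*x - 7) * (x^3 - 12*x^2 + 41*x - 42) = x^5 - 6*x^4 - 38*x^3 + 288*x^2 - 539*x + 294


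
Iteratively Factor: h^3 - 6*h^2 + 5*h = (h)*(h^2 - 6*h + 5) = h*(h - 1)*(h - 5)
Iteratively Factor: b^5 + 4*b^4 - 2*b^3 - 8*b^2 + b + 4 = (b - 1)*(b^4 + 5*b^3 + 3*b^2 - 5*b - 4) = (b - 1)*(b + 1)*(b^3 + 4*b^2 - b - 4) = (b - 1)^2*(b + 1)*(b^2 + 5*b + 4) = (b - 1)^2*(b + 1)*(b + 4)*(b + 1)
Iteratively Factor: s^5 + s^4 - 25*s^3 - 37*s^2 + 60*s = (s - 1)*(s^4 + 2*s^3 - 23*s^2 - 60*s) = (s - 1)*(s + 4)*(s^3 - 2*s^2 - 15*s) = (s - 5)*(s - 1)*(s + 4)*(s^2 + 3*s) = (s - 5)*(s - 1)*(s + 3)*(s + 4)*(s)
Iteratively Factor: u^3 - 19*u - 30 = (u - 5)*(u^2 + 5*u + 6) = (u - 5)*(u + 3)*(u + 2)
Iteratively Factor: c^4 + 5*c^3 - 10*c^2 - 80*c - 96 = (c + 2)*(c^3 + 3*c^2 - 16*c - 48) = (c + 2)*(c + 4)*(c^2 - c - 12) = (c - 4)*(c + 2)*(c + 4)*(c + 3)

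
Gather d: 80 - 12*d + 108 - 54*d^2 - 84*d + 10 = -54*d^2 - 96*d + 198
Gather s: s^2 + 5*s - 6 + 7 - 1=s^2 + 5*s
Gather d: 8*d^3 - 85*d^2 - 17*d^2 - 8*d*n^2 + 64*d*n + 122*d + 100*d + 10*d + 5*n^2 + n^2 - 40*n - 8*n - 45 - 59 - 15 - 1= 8*d^3 - 102*d^2 + d*(-8*n^2 + 64*n + 232) + 6*n^2 - 48*n - 120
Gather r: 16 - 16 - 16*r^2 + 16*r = -16*r^2 + 16*r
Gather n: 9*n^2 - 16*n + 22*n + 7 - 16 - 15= 9*n^2 + 6*n - 24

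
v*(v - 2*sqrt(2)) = v^2 - 2*sqrt(2)*v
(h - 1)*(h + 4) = h^2 + 3*h - 4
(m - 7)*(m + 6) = m^2 - m - 42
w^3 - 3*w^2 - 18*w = w*(w - 6)*(w + 3)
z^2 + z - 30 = (z - 5)*(z + 6)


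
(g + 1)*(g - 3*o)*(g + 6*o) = g^3 + 3*g^2*o + g^2 - 18*g*o^2 + 3*g*o - 18*o^2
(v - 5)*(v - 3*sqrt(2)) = v^2 - 5*v - 3*sqrt(2)*v + 15*sqrt(2)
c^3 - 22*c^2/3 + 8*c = c*(c - 6)*(c - 4/3)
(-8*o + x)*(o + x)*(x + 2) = -8*o^2*x - 16*o^2 - 7*o*x^2 - 14*o*x + x^3 + 2*x^2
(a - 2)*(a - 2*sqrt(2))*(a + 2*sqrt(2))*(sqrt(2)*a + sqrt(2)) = sqrt(2)*a^4 - sqrt(2)*a^3 - 10*sqrt(2)*a^2 + 8*sqrt(2)*a + 16*sqrt(2)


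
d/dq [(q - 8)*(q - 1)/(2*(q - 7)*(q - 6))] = (-2*q^2 + 34*q - 137)/(q^4 - 26*q^3 + 253*q^2 - 1092*q + 1764)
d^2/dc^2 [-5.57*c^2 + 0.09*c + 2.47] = -11.1400000000000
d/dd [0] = 0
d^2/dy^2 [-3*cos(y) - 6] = 3*cos(y)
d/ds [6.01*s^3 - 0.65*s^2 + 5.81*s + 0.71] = 18.03*s^2 - 1.3*s + 5.81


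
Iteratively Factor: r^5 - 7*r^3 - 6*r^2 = (r + 1)*(r^4 - r^3 - 6*r^2) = (r + 1)*(r + 2)*(r^3 - 3*r^2) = r*(r + 1)*(r + 2)*(r^2 - 3*r) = r*(r - 3)*(r + 1)*(r + 2)*(r)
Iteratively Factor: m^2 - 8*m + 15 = (m - 5)*(m - 3)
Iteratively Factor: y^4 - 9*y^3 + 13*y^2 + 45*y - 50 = (y - 5)*(y^3 - 4*y^2 - 7*y + 10) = (y - 5)*(y - 1)*(y^2 - 3*y - 10) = (y - 5)*(y - 1)*(y + 2)*(y - 5)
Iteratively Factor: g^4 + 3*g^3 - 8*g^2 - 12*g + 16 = (g + 4)*(g^3 - g^2 - 4*g + 4) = (g + 2)*(g + 4)*(g^2 - 3*g + 2) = (g - 2)*(g + 2)*(g + 4)*(g - 1)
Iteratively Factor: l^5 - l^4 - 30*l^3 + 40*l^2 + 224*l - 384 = (l + 4)*(l^4 - 5*l^3 - 10*l^2 + 80*l - 96) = (l - 4)*(l + 4)*(l^3 - l^2 - 14*l + 24) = (l - 4)*(l - 2)*(l + 4)*(l^2 + l - 12) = (l - 4)*(l - 2)*(l + 4)^2*(l - 3)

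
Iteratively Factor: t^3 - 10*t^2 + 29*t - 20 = (t - 5)*(t^2 - 5*t + 4) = (t - 5)*(t - 1)*(t - 4)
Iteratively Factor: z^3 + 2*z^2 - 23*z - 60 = (z + 4)*(z^2 - 2*z - 15) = (z - 5)*(z + 4)*(z + 3)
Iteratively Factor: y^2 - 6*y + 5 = (y - 5)*(y - 1)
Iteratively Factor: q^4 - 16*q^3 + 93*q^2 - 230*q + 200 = (q - 2)*(q^3 - 14*q^2 + 65*q - 100) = (q - 5)*(q - 2)*(q^2 - 9*q + 20) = (q - 5)*(q - 4)*(q - 2)*(q - 5)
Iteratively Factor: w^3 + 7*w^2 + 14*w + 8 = (w + 4)*(w^2 + 3*w + 2) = (w + 2)*(w + 4)*(w + 1)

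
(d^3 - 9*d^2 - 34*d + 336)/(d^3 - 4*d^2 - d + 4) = (d^3 - 9*d^2 - 34*d + 336)/(d^3 - 4*d^2 - d + 4)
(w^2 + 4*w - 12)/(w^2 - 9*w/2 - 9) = 2*(-w^2 - 4*w + 12)/(-2*w^2 + 9*w + 18)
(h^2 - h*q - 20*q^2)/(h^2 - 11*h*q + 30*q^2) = (-h - 4*q)/(-h + 6*q)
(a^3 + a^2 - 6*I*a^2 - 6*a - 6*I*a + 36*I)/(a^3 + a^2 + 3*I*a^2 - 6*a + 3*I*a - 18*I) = (a - 6*I)/(a + 3*I)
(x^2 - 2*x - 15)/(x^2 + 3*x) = (x - 5)/x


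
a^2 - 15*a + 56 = (a - 8)*(a - 7)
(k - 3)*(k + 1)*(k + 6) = k^3 + 4*k^2 - 15*k - 18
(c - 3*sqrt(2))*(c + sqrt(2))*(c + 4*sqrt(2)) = c^3 + 2*sqrt(2)*c^2 - 22*c - 24*sqrt(2)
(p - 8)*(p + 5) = p^2 - 3*p - 40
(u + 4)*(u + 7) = u^2 + 11*u + 28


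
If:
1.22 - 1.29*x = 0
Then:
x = 0.95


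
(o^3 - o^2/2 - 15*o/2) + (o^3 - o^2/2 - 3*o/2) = 2*o^3 - o^2 - 9*o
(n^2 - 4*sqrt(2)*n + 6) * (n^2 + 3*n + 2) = n^4 - 4*sqrt(2)*n^3 + 3*n^3 - 12*sqrt(2)*n^2 + 8*n^2 - 8*sqrt(2)*n + 18*n + 12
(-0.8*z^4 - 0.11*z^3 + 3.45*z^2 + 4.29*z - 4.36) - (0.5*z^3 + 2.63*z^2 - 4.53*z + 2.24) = -0.8*z^4 - 0.61*z^3 + 0.82*z^2 + 8.82*z - 6.6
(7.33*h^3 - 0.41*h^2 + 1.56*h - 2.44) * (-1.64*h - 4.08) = -12.0212*h^4 - 29.234*h^3 - 0.8856*h^2 - 2.3632*h + 9.9552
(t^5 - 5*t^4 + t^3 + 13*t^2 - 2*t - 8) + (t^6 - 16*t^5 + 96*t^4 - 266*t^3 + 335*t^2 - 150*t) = t^6 - 15*t^5 + 91*t^4 - 265*t^3 + 348*t^2 - 152*t - 8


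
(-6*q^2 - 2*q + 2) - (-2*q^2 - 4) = -4*q^2 - 2*q + 6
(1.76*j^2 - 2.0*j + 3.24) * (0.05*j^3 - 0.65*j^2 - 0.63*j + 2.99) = 0.088*j^5 - 1.244*j^4 + 0.3532*j^3 + 4.4164*j^2 - 8.0212*j + 9.6876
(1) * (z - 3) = z - 3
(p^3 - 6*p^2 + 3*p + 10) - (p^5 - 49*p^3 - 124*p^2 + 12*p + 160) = -p^5 + 50*p^3 + 118*p^2 - 9*p - 150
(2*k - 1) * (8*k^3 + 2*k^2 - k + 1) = 16*k^4 - 4*k^3 - 4*k^2 + 3*k - 1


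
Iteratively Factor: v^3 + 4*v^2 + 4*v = (v + 2)*(v^2 + 2*v) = v*(v + 2)*(v + 2)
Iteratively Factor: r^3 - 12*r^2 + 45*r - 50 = (r - 2)*(r^2 - 10*r + 25) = (r - 5)*(r - 2)*(r - 5)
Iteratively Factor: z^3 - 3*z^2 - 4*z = (z)*(z^2 - 3*z - 4) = z*(z + 1)*(z - 4)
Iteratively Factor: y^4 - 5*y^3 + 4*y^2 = (y)*(y^3 - 5*y^2 + 4*y) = y^2*(y^2 - 5*y + 4) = y^2*(y - 1)*(y - 4)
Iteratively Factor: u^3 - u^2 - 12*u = (u)*(u^2 - u - 12) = u*(u - 4)*(u + 3)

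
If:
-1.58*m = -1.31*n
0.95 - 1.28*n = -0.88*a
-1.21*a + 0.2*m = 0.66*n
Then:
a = -0.24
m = 0.48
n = 0.58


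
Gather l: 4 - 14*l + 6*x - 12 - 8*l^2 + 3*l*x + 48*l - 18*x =-8*l^2 + l*(3*x + 34) - 12*x - 8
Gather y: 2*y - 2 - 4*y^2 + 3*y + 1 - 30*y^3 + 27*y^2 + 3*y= -30*y^3 + 23*y^2 + 8*y - 1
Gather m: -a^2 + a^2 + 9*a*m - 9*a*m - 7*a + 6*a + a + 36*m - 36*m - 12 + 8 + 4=0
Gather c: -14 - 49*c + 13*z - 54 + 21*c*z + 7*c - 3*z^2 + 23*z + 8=c*(21*z - 42) - 3*z^2 + 36*z - 60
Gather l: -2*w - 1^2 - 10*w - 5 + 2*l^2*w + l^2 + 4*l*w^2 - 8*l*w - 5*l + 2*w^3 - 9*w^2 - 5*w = l^2*(2*w + 1) + l*(4*w^2 - 8*w - 5) + 2*w^3 - 9*w^2 - 17*w - 6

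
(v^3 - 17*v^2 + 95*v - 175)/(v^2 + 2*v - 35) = (v^2 - 12*v + 35)/(v + 7)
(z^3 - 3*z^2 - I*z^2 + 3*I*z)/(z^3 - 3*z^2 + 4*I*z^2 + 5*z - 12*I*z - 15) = z/(z + 5*I)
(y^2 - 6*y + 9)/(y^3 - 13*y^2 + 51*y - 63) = 1/(y - 7)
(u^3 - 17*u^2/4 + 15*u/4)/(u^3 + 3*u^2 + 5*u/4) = (4*u^2 - 17*u + 15)/(4*u^2 + 12*u + 5)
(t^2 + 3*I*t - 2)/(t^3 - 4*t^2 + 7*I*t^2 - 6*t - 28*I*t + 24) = (t + 2*I)/(t^2 + t*(-4 + 6*I) - 24*I)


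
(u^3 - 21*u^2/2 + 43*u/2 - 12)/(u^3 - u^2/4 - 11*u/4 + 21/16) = 8*(u^2 - 9*u + 8)/(8*u^2 + 10*u - 7)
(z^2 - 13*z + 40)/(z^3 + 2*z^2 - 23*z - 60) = (z - 8)/(z^2 + 7*z + 12)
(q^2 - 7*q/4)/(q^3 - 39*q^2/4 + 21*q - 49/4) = q/(q^2 - 8*q + 7)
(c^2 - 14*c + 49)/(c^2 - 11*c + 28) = (c - 7)/(c - 4)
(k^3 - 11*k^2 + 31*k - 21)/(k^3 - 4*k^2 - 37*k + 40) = (k^2 - 10*k + 21)/(k^2 - 3*k - 40)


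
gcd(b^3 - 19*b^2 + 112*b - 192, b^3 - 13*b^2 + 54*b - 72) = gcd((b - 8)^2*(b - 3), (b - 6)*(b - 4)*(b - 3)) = b - 3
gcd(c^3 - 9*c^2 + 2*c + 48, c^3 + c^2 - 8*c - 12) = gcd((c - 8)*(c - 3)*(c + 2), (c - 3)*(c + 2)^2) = c^2 - c - 6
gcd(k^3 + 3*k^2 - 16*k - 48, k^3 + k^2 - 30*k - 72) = k^2 + 7*k + 12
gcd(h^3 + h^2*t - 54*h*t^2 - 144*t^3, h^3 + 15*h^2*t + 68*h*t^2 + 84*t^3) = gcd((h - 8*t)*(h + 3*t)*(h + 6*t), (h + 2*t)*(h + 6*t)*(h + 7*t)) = h + 6*t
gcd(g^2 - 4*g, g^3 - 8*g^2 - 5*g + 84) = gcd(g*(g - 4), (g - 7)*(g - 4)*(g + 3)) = g - 4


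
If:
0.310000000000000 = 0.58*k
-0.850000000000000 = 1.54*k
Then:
No Solution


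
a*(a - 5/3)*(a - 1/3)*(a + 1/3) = a^4 - 5*a^3/3 - a^2/9 + 5*a/27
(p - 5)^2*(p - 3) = p^3 - 13*p^2 + 55*p - 75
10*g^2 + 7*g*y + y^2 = (2*g + y)*(5*g + y)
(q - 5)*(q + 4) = q^2 - q - 20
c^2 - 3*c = c*(c - 3)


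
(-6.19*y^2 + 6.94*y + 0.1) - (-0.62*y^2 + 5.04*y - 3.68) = -5.57*y^2 + 1.9*y + 3.78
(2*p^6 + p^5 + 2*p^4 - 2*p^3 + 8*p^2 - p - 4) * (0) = 0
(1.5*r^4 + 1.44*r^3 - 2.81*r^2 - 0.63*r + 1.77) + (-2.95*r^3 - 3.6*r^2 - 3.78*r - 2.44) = 1.5*r^4 - 1.51*r^3 - 6.41*r^2 - 4.41*r - 0.67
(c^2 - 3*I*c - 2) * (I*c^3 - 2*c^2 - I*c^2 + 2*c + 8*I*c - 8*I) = I*c^5 + c^4 - I*c^4 - c^3 + 12*I*c^3 + 28*c^2 - 12*I*c^2 - 28*c - 16*I*c + 16*I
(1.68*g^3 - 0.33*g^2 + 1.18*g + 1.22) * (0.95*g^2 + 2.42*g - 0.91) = 1.596*g^5 + 3.7521*g^4 - 1.2064*g^3 + 4.3149*g^2 + 1.8786*g - 1.1102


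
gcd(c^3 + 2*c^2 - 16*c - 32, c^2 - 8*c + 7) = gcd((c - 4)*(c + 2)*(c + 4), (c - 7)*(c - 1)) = 1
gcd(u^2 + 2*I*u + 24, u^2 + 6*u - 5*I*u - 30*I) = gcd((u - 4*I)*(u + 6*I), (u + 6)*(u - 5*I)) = 1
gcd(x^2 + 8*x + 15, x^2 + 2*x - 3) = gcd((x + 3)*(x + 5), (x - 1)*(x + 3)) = x + 3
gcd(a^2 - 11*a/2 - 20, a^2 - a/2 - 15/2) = a + 5/2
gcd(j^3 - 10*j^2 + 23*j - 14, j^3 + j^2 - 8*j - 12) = 1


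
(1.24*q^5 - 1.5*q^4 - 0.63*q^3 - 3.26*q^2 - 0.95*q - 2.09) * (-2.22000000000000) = -2.7528*q^5 + 3.33*q^4 + 1.3986*q^3 + 7.2372*q^2 + 2.109*q + 4.6398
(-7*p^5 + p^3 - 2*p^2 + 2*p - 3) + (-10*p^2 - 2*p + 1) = -7*p^5 + p^3 - 12*p^2 - 2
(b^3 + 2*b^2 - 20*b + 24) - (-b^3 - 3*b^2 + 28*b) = 2*b^3 + 5*b^2 - 48*b + 24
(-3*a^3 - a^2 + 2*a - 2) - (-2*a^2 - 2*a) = -3*a^3 + a^2 + 4*a - 2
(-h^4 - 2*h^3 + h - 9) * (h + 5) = -h^5 - 7*h^4 - 10*h^3 + h^2 - 4*h - 45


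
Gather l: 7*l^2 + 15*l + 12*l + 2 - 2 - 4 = 7*l^2 + 27*l - 4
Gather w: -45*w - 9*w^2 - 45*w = -9*w^2 - 90*w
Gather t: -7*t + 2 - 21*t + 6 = 8 - 28*t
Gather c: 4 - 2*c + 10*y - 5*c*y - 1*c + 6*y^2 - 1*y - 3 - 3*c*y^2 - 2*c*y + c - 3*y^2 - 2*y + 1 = c*(-3*y^2 - 7*y - 2) + 3*y^2 + 7*y + 2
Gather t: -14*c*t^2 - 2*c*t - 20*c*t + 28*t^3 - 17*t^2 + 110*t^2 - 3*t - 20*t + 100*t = 28*t^3 + t^2*(93 - 14*c) + t*(77 - 22*c)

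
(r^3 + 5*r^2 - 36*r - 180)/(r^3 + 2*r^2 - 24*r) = (r^2 - r - 30)/(r*(r - 4))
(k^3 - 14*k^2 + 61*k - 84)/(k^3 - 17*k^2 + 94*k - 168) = (k - 3)/(k - 6)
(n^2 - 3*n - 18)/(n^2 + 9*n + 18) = (n - 6)/(n + 6)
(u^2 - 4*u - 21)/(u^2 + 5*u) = (u^2 - 4*u - 21)/(u*(u + 5))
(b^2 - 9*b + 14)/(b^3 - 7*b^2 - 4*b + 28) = 1/(b + 2)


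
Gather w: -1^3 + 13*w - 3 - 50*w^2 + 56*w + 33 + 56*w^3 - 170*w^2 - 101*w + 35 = 56*w^3 - 220*w^2 - 32*w + 64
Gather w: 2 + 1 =3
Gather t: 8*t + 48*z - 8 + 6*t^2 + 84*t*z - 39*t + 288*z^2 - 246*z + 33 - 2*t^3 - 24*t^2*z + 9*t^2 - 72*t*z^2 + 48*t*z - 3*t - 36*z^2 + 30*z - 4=-2*t^3 + t^2*(15 - 24*z) + t*(-72*z^2 + 132*z - 34) + 252*z^2 - 168*z + 21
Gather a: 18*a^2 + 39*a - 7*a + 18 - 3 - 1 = 18*a^2 + 32*a + 14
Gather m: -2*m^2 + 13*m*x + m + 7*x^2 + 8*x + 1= -2*m^2 + m*(13*x + 1) + 7*x^2 + 8*x + 1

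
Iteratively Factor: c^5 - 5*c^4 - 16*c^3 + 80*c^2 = (c)*(c^4 - 5*c^3 - 16*c^2 + 80*c) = c*(c - 4)*(c^3 - c^2 - 20*c) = c*(c - 4)*(c + 4)*(c^2 - 5*c) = c*(c - 5)*(c - 4)*(c + 4)*(c)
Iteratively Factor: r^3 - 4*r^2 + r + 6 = (r - 2)*(r^2 - 2*r - 3) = (r - 3)*(r - 2)*(r + 1)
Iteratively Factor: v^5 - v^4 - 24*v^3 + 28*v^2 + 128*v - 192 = (v + 3)*(v^4 - 4*v^3 - 12*v^2 + 64*v - 64) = (v - 4)*(v + 3)*(v^3 - 12*v + 16) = (v - 4)*(v - 2)*(v + 3)*(v^2 + 2*v - 8) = (v - 4)*(v - 2)*(v + 3)*(v + 4)*(v - 2)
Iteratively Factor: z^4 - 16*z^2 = (z - 4)*(z^3 + 4*z^2) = (z - 4)*(z + 4)*(z^2) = z*(z - 4)*(z + 4)*(z)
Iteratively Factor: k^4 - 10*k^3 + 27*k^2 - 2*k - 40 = (k + 1)*(k^3 - 11*k^2 + 38*k - 40) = (k - 2)*(k + 1)*(k^2 - 9*k + 20) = (k - 5)*(k - 2)*(k + 1)*(k - 4)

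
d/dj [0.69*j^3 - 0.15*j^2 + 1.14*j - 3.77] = 2.07*j^2 - 0.3*j + 1.14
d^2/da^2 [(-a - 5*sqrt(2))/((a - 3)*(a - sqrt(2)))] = 2*((a - 3)^2*(a - sqrt(2)) - (a - 3)^2*(a + 5*sqrt(2)) + (a - 3)*(a - sqrt(2))^2 - (a - 3)*(a - sqrt(2))*(a + 5*sqrt(2)) - (a - sqrt(2))^2*(a + 5*sqrt(2)))/((a - 3)^3*(a - sqrt(2))^3)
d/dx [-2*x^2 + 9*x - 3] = 9 - 4*x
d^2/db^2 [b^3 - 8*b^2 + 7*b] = 6*b - 16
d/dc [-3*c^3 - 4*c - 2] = -9*c^2 - 4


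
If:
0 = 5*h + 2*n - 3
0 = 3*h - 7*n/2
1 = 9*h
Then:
No Solution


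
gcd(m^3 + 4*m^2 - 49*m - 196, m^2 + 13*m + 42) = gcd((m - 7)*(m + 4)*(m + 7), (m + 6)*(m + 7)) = m + 7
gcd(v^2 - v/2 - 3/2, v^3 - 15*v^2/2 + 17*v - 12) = v - 3/2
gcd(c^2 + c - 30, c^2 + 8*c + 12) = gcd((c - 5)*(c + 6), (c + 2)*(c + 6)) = c + 6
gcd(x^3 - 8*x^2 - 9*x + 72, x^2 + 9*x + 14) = 1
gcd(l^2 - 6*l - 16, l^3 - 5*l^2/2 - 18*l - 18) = l + 2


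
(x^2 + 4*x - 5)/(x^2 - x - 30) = (x - 1)/(x - 6)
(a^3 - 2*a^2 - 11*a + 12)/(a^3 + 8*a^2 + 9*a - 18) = (a - 4)/(a + 6)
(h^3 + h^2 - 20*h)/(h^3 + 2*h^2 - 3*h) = (h^2 + h - 20)/(h^2 + 2*h - 3)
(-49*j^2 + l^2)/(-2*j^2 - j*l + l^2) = (49*j^2 - l^2)/(2*j^2 + j*l - l^2)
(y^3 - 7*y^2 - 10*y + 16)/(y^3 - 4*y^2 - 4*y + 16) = (y^2 - 9*y + 8)/(y^2 - 6*y + 8)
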